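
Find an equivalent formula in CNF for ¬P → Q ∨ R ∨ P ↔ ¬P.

¬P ∧ (P ∨ Q ∨ R)

¬P → Q ∨ R ∨ P ↔ ¬P
≡ ((¬P → Q ∨ R ∨ P) → ¬P) ∧ (¬P → (¬P → Q ∨ R ∨ P))   (eliminate ↔)
≡ (¬(¬P → Q ∨ R ∨ P) ∨ ¬P) ∧ (¬P → (¬P → Q ∨ R ∨ P))   (eliminate →)
≡ (¬(¬¬P ∨ Q ∨ R ∨ P) ∨ ¬P) ∧ (¬P → (¬P → Q ∨ R ∨ P))   (eliminate →)
≡ (¬(¬¬P ∨ Q ∨ R ∨ P) ∨ ¬P) ∧ (¬¬P ∨ (¬P → Q ∨ R ∨ P))   (eliminate →)
≡ (¬(¬¬P ∨ Q ∨ R ∨ P) ∨ ¬P) ∧ (¬¬P ∨ ¬¬P ∨ Q ∨ R ∨ P)   (eliminate →)
≡ (¬¬¬P ∧ ¬Q ∧ ¬R ∧ ¬P ∨ ¬P) ∧ (¬¬P ∨ ¬¬P ∨ Q ∨ R ∨ P)   (De Morgan)
≡ (¬P ∧ ¬Q ∧ ¬R ∧ ¬P ∨ ¬P) ∧ (¬¬P ∨ ¬¬P ∨ Q ∨ R ∨ P)   (double negation)
≡ (¬P ∧ ¬Q ∧ ¬R ∧ ¬P ∨ ¬P) ∧ (P ∨ ¬¬P ∨ Q ∨ R ∨ P)   (double negation)
≡ (¬P ∧ ¬Q ∧ ¬R ∧ ¬P ∨ ¬P) ∧ (P ∨ P ∨ Q ∨ R ∨ P)   (double negation)
≡ (¬P ∨ ¬P) ∧ (¬Q ∨ ¬P) ∧ (¬R ∨ ¬P) ∧ (¬P ∨ ¬P) ∧ (P ∨ P ∨ Q ∨ R ∨ P)   (distribute ∨ over ∧)
≡ ¬P ∧ (P ∨ Q ∨ R)   (simplify)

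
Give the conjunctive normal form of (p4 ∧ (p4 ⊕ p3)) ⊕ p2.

(p4 ∨ p2) ∧ (¬p4 ∨ ¬p3 ∨ p2) ∧ (¬p4 ∨ p3 ∨ ¬p2)

(p4 ∧ (p4 ⊕ p3)) ⊕ p2
= ((p4 ∧ (p4 ⊕ p3)) ∨ p2) ∧ ¬(p4 ∧ (p4 ⊕ p3) ∧ p2)   — expand ⊕
= ((p4 ∧ (p4 ∨ p3) ∧ ¬(p4 ∧ p3)) ∨ p2) ∧ ¬(p4 ∧ (p4 ⊕ p3) ∧ p2)   — expand ⊕
= ((p4 ∧ (p4 ∨ p3) ∧ ¬(p4 ∧ p3)) ∨ p2) ∧ ¬(p4 ∧ (p4 ∨ p3) ∧ ¬(p4 ∧ p3) ∧ p2)   — expand ⊕
= ((p4 ∧ (p4 ∨ p3) ∧ (¬p4 ∨ ¬p3)) ∨ p2) ∧ ¬(p4 ∧ (p4 ∨ p3) ∧ ¬(p4 ∧ p3) ∧ p2)   — De Morgan
= ((p4 ∧ (p4 ∨ p3) ∧ (¬p4 ∨ ¬p3)) ∨ p2) ∧ (¬p4 ∨ ¬(p4 ∨ p3) ∨ ¬¬(p4 ∧ p3) ∨ ¬p2)   — De Morgan
= ((p4 ∧ (p4 ∨ p3) ∧ (¬p4 ∨ ¬p3)) ∨ p2) ∧ (¬p4 ∨ (¬p4 ∧ ¬p3) ∨ ¬¬(p4 ∧ p3) ∨ ¬p2)   — De Morgan
= ((p4 ∧ (p4 ∨ p3) ∧ (¬p4 ∨ ¬p3)) ∨ p2) ∧ (¬p4 ∨ (¬p4 ∧ ¬p3) ∨ (p4 ∧ p3) ∨ ¬p2)   — double negation
= (p4 ∨ p2) ∧ (p4 ∨ p3 ∨ p2) ∧ (¬p4 ∨ ¬p3 ∨ p2) ∧ (¬p4 ∨ ¬p4 ∨ p4 ∨ ¬p2) ∧ (¬p4 ∨ ¬p4 ∨ p3 ∨ ¬p2) ∧ (¬p4 ∨ ¬p3 ∨ p4 ∨ ¬p2) ∧ (¬p4 ∨ ¬p3 ∨ p3 ∨ ¬p2)   — distribute ∨ over ∧
= (p4 ∨ p2) ∧ (¬p4 ∨ ¬p3 ∨ p2) ∧ (¬p4 ∨ p3 ∨ ¬p2)   — simplify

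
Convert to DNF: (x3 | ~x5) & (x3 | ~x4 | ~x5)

x3 | ~x5

(x3 | ~x5) & (x3 | ~x4 | ~x5)
≡ (x3 & x3) | (x3 & ~x4) | (x3 & ~x5) | (~x5 & x3) | (~x5 & ~x4) | (~x5 & ~x5)   [distribute & over |]
≡ x3 | ~x5   [simplify]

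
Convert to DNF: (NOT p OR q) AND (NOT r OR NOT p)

(NOT p OR q) AND (NOT r OR NOT p)
≡ (NOT p AND NOT r) OR (NOT p AND NOT p) OR (q AND NOT r) OR (q AND NOT p)   (distribute AND over OR)
≡ NOT p OR (q AND NOT r)   (simplify)

NOT p OR (q AND NOT r)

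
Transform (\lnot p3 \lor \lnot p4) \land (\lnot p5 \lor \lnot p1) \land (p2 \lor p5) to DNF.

\lnot p3 \land \lnot p5 \land p2 \lor \lnot p3 \land \lnot p1 \land p2 \lor \lnot p3 \land \lnot p1 \land p5 \lor \lnot p4 \land \lnot p5 \land p2 \lor \lnot p4 \land \lnot p1 \land p2 \lor \lnot p4 \land \lnot p1 \land p5

(\lnot p3 \lor \lnot p4) \land (\lnot p5 \lor \lnot p1) \land (p2 \lor p5)
≡ \lnot p3 \land \lnot p5 \land p2 \lor \lnot p3 \land \lnot p5 \land p5 \lor \lnot p3 \land \lnot p1 \land p2 \lor \lnot p3 \land \lnot p1 \land p5 \lor \lnot p4 \land \lnot p5 \land p2 \lor \lnot p4 \land \lnot p5 \land p5 \lor \lnot p4 \land \lnot p1 \land p2 \lor \lnot p4 \land \lnot p1 \land p5   [distribute \land over \lor]
≡ \lnot p3 \land \lnot p5 \land p2 \lor \lnot p3 \land \lnot p1 \land p2 \lor \lnot p3 \land \lnot p1 \land p5 \lor \lnot p4 \land \lnot p5 \land p2 \lor \lnot p4 \land \lnot p1 \land p2 \lor \lnot p4 \land \lnot p1 \land p5   [simplify]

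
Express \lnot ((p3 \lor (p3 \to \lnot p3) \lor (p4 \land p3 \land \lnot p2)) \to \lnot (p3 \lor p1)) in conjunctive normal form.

\lnot ((p3 \lor (p3 \to \lnot p3) \lor (p4 \land p3 \land \lnot p2)) \to \lnot (p3 \lor p1))
≡ \lnot (\lnot (p3 \lor (p3 \to \lnot p3) \lor (p4 \land p3 \land \lnot p2)) \lor \lnot (p3 \lor p1))   [eliminate \to]
≡ \lnot (\lnot (p3 \lor \lnot p3 \lor \lnot p3 \lor (p4 \land p3 \land \lnot p2)) \lor \lnot (p3 \lor p1))   [eliminate \to]
≡ \lnot \lnot (p3 \lor \lnot p3 \lor \lnot p3 \lor (p4 \land p3 \land \lnot p2)) \land \lnot \lnot (p3 \lor p1)   [De Morgan]
≡ (p3 \lor \lnot p3 \lor \lnot p3 \lor (p4 \land p3 \land \lnot p2)) \land \lnot \lnot (p3 \lor p1)   [double negation]
≡ (p3 \lor \lnot p3 \lor \lnot p3 \lor (p4 \land p3 \land \lnot p2)) \land (p3 \lor p1)   [double negation]
≡ (p3 \lor \lnot p3 \lor \lnot p3 \lor p4) \land (p3 \lor \lnot p3 \lor \lnot p3 \lor p3) \land (p3 \lor \lnot p3 \lor \lnot p3 \lor \lnot p2) \land (p3 \lor p1)   [distribute \lor over \land]
≡ p3 \lor p1   [simplify]

p3 \lor p1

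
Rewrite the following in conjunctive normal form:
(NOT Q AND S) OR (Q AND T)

(NOT Q OR T) AND (S OR Q) AND (S OR T)

(NOT Q AND S) OR (Q AND T)
≡ (NOT Q OR Q) AND (NOT Q OR T) AND (S OR Q) AND (S OR T)   [distribute OR over AND]
≡ (NOT Q OR T) AND (S OR Q) AND (S OR T)   [simplify]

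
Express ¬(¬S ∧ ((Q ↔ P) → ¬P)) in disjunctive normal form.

S ∨ (P ∧ Q)

¬(¬S ∧ ((Q ↔ P) → ¬P))
= ¬(¬S ∧ (¬(Q ↔ P) ∨ ¬P))
= ¬(¬S ∧ (¬((Q → P) ∧ (P → Q)) ∨ ¬P))
= ¬(¬S ∧ (¬((¬Q ∨ P) ∧ (P → Q)) ∨ ¬P))
= ¬(¬S ∧ (¬((¬Q ∨ P) ∧ (¬P ∨ Q)) ∨ ¬P))
= ¬¬S ∨ ¬(¬((¬Q ∨ P) ∧ (¬P ∨ Q)) ∨ ¬P)
= S ∨ ¬(¬((¬Q ∨ P) ∧ (¬P ∨ Q)) ∨ ¬P)
= S ∨ (¬¬((¬Q ∨ P) ∧ (¬P ∨ Q)) ∧ ¬¬P)
= S ∨ ((¬Q ∨ P) ∧ (¬P ∨ Q) ∧ ¬¬P)
= S ∨ ((¬Q ∨ P) ∧ (¬P ∨ Q) ∧ P)
= S ∨ (¬Q ∧ ¬P ∧ P) ∨ (¬Q ∧ Q ∧ P) ∨ (P ∧ ¬P ∧ P) ∨ (P ∧ Q ∧ P)
= S ∨ (P ∧ Q)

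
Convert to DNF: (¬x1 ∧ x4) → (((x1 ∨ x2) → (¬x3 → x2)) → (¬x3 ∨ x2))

(¬x1 ∧ x4) → (((x1 ∨ x2) → (¬x3 → x2)) → (¬x3 ∨ x2))
≡ ¬(¬x1 ∧ x4) ∨ (((x1 ∨ x2) → (¬x3 → x2)) → (¬x3 ∨ x2))   [eliminate →]
≡ ¬(¬x1 ∧ x4) ∨ ¬((x1 ∨ x2) → (¬x3 → x2)) ∨ ¬x3 ∨ x2   [eliminate →]
≡ ¬(¬x1 ∧ x4) ∨ ¬(¬(x1 ∨ x2) ∨ (¬x3 → x2)) ∨ ¬x3 ∨ x2   [eliminate →]
≡ ¬(¬x1 ∧ x4) ∨ ¬(¬(x1 ∨ x2) ∨ ¬¬x3 ∨ x2) ∨ ¬x3 ∨ x2   [eliminate →]
≡ ¬¬x1 ∨ ¬x4 ∨ ¬(¬(x1 ∨ x2) ∨ ¬¬x3 ∨ x2) ∨ ¬x3 ∨ x2   [De Morgan]
≡ x1 ∨ ¬x4 ∨ ¬(¬(x1 ∨ x2) ∨ ¬¬x3 ∨ x2) ∨ ¬x3 ∨ x2   [double negation]
≡ x1 ∨ ¬x4 ∨ (¬¬(x1 ∨ x2) ∧ ¬¬¬x3 ∧ ¬x2) ∨ ¬x3 ∨ x2   [De Morgan]
≡ x1 ∨ ¬x4 ∨ ((x1 ∨ x2) ∧ ¬¬¬x3 ∧ ¬x2) ∨ ¬x3 ∨ x2   [double negation]
≡ x1 ∨ ¬x4 ∨ ((x1 ∨ x2) ∧ ¬x3 ∧ ¬x2) ∨ ¬x3 ∨ x2   [double negation]
≡ x1 ∨ ¬x4 ∨ (x1 ∧ ¬x3 ∧ ¬x2) ∨ (x2 ∧ ¬x3 ∧ ¬x2) ∨ ¬x3 ∨ x2   [distribute ∧ over ∨]
≡ x1 ∨ ¬x4 ∨ ¬x3 ∨ x2   [simplify]

x1 ∨ ¬x4 ∨ ¬x3 ∨ x2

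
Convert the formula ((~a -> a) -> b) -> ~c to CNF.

((~a -> a) -> b) -> ~c
⇔ ~((~a -> a) -> b) | ~c
⇔ ~(~(~a -> a) | b) | ~c
⇔ ~(~(~~a | a) | b) | ~c
⇔ (~~(~~a | a) & ~b) | ~c
⇔ ((~~a | a) & ~b) | ~c
⇔ ((a | a) & ~b) | ~c
⇔ (a | a | ~c) & (~b | ~c)
⇔ (a | ~c) & (~b | ~c)

(a | ~c) & (~b | ~c)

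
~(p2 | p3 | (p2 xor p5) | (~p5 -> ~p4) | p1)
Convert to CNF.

~p2 & ~p3 & ~p5 & p4 & ~p1

~(p2 | p3 | (p2 xor p5) | (~p5 -> ~p4) | p1)
= ~(p2 | p3 | ((p2 | p5) & ~(p2 & p5)) | (~p5 -> ~p4) | p1)   [expand xor]
= ~(p2 | p3 | ((p2 | p5) & ~(p2 & p5)) | ~~p5 | ~p4 | p1)   [eliminate ->]
= ~p2 & ~p3 & ~((p2 | p5) & ~(p2 & p5)) & ~~~p5 & ~~p4 & ~p1   [De Morgan]
= ~p2 & ~p3 & (~(p2 | p5) | ~~(p2 & p5)) & ~~~p5 & ~~p4 & ~p1   [De Morgan]
= ~p2 & ~p3 & ((~p2 & ~p5) | ~~(p2 & p5)) & ~~~p5 & ~~p4 & ~p1   [De Morgan]
= ~p2 & ~p3 & ((~p2 & ~p5) | (p2 & p5)) & ~~~p5 & ~~p4 & ~p1   [double negation]
= ~p2 & ~p3 & ((~p2 & ~p5) | (p2 & p5)) & ~p5 & ~~p4 & ~p1   [double negation]
= ~p2 & ~p3 & ((~p2 & ~p5) | (p2 & p5)) & ~p5 & p4 & ~p1   [double negation]
= ~p2 & ~p3 & (~p2 | p2) & (~p2 | p5) & (~p5 | p2) & (~p5 | p5) & ~p5 & p4 & ~p1   [distribute | over &]
= ~p2 & ~p3 & ~p5 & p4 & ~p1   [simplify]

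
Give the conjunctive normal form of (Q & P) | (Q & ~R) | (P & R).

(Q & P) | (Q & ~R) | (P & R)
= (Q | Q | P) & (Q | Q | R) & (Q | ~R | P) & (Q | ~R | R) & (P | Q | P) & (P | Q | R) & (P | ~R | P) & (P | ~R | R)   (distribute | over &)
= (Q | P) & (Q | R) & (P | ~R)   (simplify)

(Q | P) & (Q | R) & (P | ~R)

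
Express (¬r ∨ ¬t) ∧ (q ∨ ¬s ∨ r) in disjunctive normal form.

(¬r ∧ q) ∨ (¬r ∧ ¬s) ∨ (¬t ∧ q) ∨ (¬t ∧ ¬s) ∨ (¬t ∧ r)

(¬r ∨ ¬t) ∧ (q ∨ ¬s ∨ r)
≡ (¬r ∧ q) ∨ (¬r ∧ ¬s) ∨ (¬r ∧ r) ∨ (¬t ∧ q) ∨ (¬t ∧ ¬s) ∨ (¬t ∧ r)   [distribute ∧ over ∨]
≡ (¬r ∧ q) ∨ (¬r ∧ ¬s) ∨ (¬t ∧ q) ∨ (¬t ∧ ¬s) ∨ (¬t ∧ r)   [simplify]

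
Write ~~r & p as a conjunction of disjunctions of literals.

~~r & p
≡ r & p

r & p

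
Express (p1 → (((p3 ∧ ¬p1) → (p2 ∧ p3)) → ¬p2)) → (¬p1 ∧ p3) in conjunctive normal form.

(p1 ∨ p3) ∧ (p2 ∨ ¬p1) ∧ (p2 ∨ p3)

(p1 → (((p3 ∧ ¬p1) → (p2 ∧ p3)) → ¬p2)) → (¬p1 ∧ p3)
= ¬(p1 → (((p3 ∧ ¬p1) → (p2 ∧ p3)) → ¬p2)) ∨ (¬p1 ∧ p3)   [eliminate →]
= ¬(¬p1 ∨ (((p3 ∧ ¬p1) → (p2 ∧ p3)) → ¬p2)) ∨ (¬p1 ∧ p3)   [eliminate →]
= ¬(¬p1 ∨ ¬((p3 ∧ ¬p1) → (p2 ∧ p3)) ∨ ¬p2) ∨ (¬p1 ∧ p3)   [eliminate →]
= ¬(¬p1 ∨ ¬(¬(p3 ∧ ¬p1) ∨ (p2 ∧ p3)) ∨ ¬p2) ∨ (¬p1 ∧ p3)   [eliminate →]
= (¬¬p1 ∧ ¬¬(¬(p3 ∧ ¬p1) ∨ (p2 ∧ p3)) ∧ ¬¬p2) ∨ (¬p1 ∧ p3)   [De Morgan]
= (p1 ∧ ¬¬(¬(p3 ∧ ¬p1) ∨ (p2 ∧ p3)) ∧ ¬¬p2) ∨ (¬p1 ∧ p3)   [double negation]
= (p1 ∧ (¬(p3 ∧ ¬p1) ∨ (p2 ∧ p3)) ∧ ¬¬p2) ∨ (¬p1 ∧ p3)   [double negation]
= (p1 ∧ (¬p3 ∨ ¬¬p1 ∨ (p2 ∧ p3)) ∧ ¬¬p2) ∨ (¬p1 ∧ p3)   [De Morgan]
= (p1 ∧ (¬p3 ∨ p1 ∨ (p2 ∧ p3)) ∧ ¬¬p2) ∨ (¬p1 ∧ p3)   [double negation]
= (p1 ∧ (¬p3 ∨ p1 ∨ (p2 ∧ p3)) ∧ p2) ∨ (¬p1 ∧ p3)   [double negation]
= (p1 ∨ ¬p1) ∧ (p1 ∨ p3) ∧ (¬p3 ∨ p1 ∨ p2 ∨ ¬p1) ∧ (¬p3 ∨ p1 ∨ p2 ∨ p3) ∧ (¬p3 ∨ p1 ∨ p3 ∨ ¬p1) ∧ (¬p3 ∨ p1 ∨ p3 ∨ p3) ∧ (p2 ∨ ¬p1) ∧ (p2 ∨ p3)   [distribute ∨ over ∧]
= (p1 ∨ p3) ∧ (p2 ∨ ¬p1) ∧ (p2 ∨ p3)   [simplify]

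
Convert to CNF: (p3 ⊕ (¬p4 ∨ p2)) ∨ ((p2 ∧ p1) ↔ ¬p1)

(p3 ⊕ (¬p4 ∨ p2)) ∨ ((p2 ∧ p1) ↔ ¬p1)
⇔ ((p3 ∨ ¬p4 ∨ p2) ∧ ¬(p3 ∧ (¬p4 ∨ p2))) ∨ ((p2 ∧ p1) ↔ ¬p1)
⇔ ((p3 ∨ ¬p4 ∨ p2) ∧ ¬(p3 ∧ (¬p4 ∨ p2))) ∨ (((p2 ∧ p1) → ¬p1) ∧ (¬p1 → (p2 ∧ p1)))
⇔ ((p3 ∨ ¬p4 ∨ p2) ∧ ¬(p3 ∧ (¬p4 ∨ p2))) ∨ ((¬(p2 ∧ p1) ∨ ¬p1) ∧ (¬p1 → (p2 ∧ p1)))
⇔ ((p3 ∨ ¬p4 ∨ p2) ∧ ¬(p3 ∧ (¬p4 ∨ p2))) ∨ ((¬(p2 ∧ p1) ∨ ¬p1) ∧ (¬¬p1 ∨ (p2 ∧ p1)))
⇔ ((p3 ∨ ¬p4 ∨ p2) ∧ (¬p3 ∨ ¬(¬p4 ∨ p2))) ∨ ((¬(p2 ∧ p1) ∨ ¬p1) ∧ (¬¬p1 ∨ (p2 ∧ p1)))
⇔ ((p3 ∨ ¬p4 ∨ p2) ∧ (¬p3 ∨ (¬¬p4 ∧ ¬p2))) ∨ ((¬(p2 ∧ p1) ∨ ¬p1) ∧ (¬¬p1 ∨ (p2 ∧ p1)))
⇔ ((p3 ∨ ¬p4 ∨ p2) ∧ (¬p3 ∨ (p4 ∧ ¬p2))) ∨ ((¬(p2 ∧ p1) ∨ ¬p1) ∧ (¬¬p1 ∨ (p2 ∧ p1)))
⇔ ((p3 ∨ ¬p4 ∨ p2) ∧ (¬p3 ∨ (p4 ∧ ¬p2))) ∨ ((¬p2 ∨ ¬p1 ∨ ¬p1) ∧ (¬¬p1 ∨ (p2 ∧ p1)))
⇔ ((p3 ∨ ¬p4 ∨ p2) ∧ (¬p3 ∨ (p4 ∧ ¬p2))) ∨ ((¬p2 ∨ ¬p1 ∨ ¬p1) ∧ (p1 ∨ (p2 ∧ p1)))
⇔ (p3 ∨ ¬p4 ∨ p2 ∨ ¬p2 ∨ ¬p1 ∨ ¬p1) ∧ (p3 ∨ ¬p4 ∨ p2 ∨ p1 ∨ p2) ∧ (p3 ∨ ¬p4 ∨ p2 ∨ p1 ∨ p1) ∧ (¬p3 ∨ p4 ∨ ¬p2 ∨ ¬p1 ∨ ¬p1) ∧ (¬p3 ∨ p4 ∨ p1 ∨ p2) ∧ (¬p3 ∨ p4 ∨ p1 ∨ p1) ∧ (¬p3 ∨ ¬p2 ∨ ¬p2 ∨ ¬p1 ∨ ¬p1) ∧ (¬p3 ∨ ¬p2 ∨ p1 ∨ p2) ∧ (¬p3 ∨ ¬p2 ∨ p1 ∨ p1)
⇔ (p3 ∨ ¬p4 ∨ p2 ∨ p1) ∧ (¬p3 ∨ p4 ∨ p1) ∧ (¬p3 ∨ ¬p2 ∨ ¬p1) ∧ (¬p3 ∨ ¬p2 ∨ p1)

(p3 ∨ ¬p4 ∨ p2 ∨ p1) ∧ (¬p3 ∨ p4 ∨ p1) ∧ (¬p3 ∨ ¬p2 ∨ ¬p1) ∧ (¬p3 ∨ ¬p2 ∨ p1)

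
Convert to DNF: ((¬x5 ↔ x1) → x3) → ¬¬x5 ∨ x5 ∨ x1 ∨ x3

x5 ∨ x1 ∨ x3

((¬x5 ↔ x1) → x3) → ¬¬x5 ∨ x5 ∨ x1 ∨ x3
= ¬((¬x5 ↔ x1) → x3) ∨ ¬¬x5 ∨ x5 ∨ x1 ∨ x3   [eliminate →]
= ¬(¬(¬x5 ↔ x1) ∨ x3) ∨ ¬¬x5 ∨ x5 ∨ x1 ∨ x3   [eliminate →]
= ¬(¬((¬x5 → x1) ∧ (x1 → ¬x5)) ∨ x3) ∨ ¬¬x5 ∨ x5 ∨ x1 ∨ x3   [eliminate ↔]
= ¬(¬((¬¬x5 ∨ x1) ∧ (x1 → ¬x5)) ∨ x3) ∨ ¬¬x5 ∨ x5 ∨ x1 ∨ x3   [eliminate →]
= ¬(¬((¬¬x5 ∨ x1) ∧ (¬x1 ∨ ¬x5)) ∨ x3) ∨ ¬¬x5 ∨ x5 ∨ x1 ∨ x3   [eliminate →]
= ¬¬((¬¬x5 ∨ x1) ∧ (¬x1 ∨ ¬x5)) ∧ ¬x3 ∨ ¬¬x5 ∨ x5 ∨ x1 ∨ x3   [De Morgan]
= (¬¬x5 ∨ x1) ∧ (¬x1 ∨ ¬x5) ∧ ¬x3 ∨ ¬¬x5 ∨ x5 ∨ x1 ∨ x3   [double negation]
= (x5 ∨ x1) ∧ (¬x1 ∨ ¬x5) ∧ ¬x3 ∨ ¬¬x5 ∨ x5 ∨ x1 ∨ x3   [double negation]
= (x5 ∨ x1) ∧ (¬x1 ∨ ¬x5) ∧ ¬x3 ∨ x5 ∨ x5 ∨ x1 ∨ x3   [double negation]
= x5 ∧ ¬x1 ∧ ¬x3 ∨ x5 ∧ ¬x5 ∧ ¬x3 ∨ x1 ∧ ¬x1 ∧ ¬x3 ∨ x1 ∧ ¬x5 ∧ ¬x3 ∨ x5 ∨ x5 ∨ x1 ∨ x3   [distribute ∧ over ∨]
= x5 ∨ x1 ∨ x3   [simplify]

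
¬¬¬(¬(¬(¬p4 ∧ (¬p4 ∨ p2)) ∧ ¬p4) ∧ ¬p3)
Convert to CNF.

(p4 ∨ p3) ∧ (¬p4 ∨ p3)

¬¬¬(¬(¬(¬p4 ∧ (¬p4 ∨ p2)) ∧ ¬p4) ∧ ¬p3)
⇔ ¬(¬(¬(¬p4 ∧ (¬p4 ∨ p2)) ∧ ¬p4) ∧ ¬p3)   — double negation
⇔ ¬¬(¬(¬p4 ∧ (¬p4 ∨ p2)) ∧ ¬p4) ∨ ¬¬p3   — De Morgan
⇔ (¬(¬p4 ∧ (¬p4 ∨ p2)) ∧ ¬p4) ∨ ¬¬p3   — double negation
⇔ ((¬¬p4 ∨ ¬(¬p4 ∨ p2)) ∧ ¬p4) ∨ ¬¬p3   — De Morgan
⇔ ((p4 ∨ ¬(¬p4 ∨ p2)) ∧ ¬p4) ∨ ¬¬p3   — double negation
⇔ ((p4 ∨ (¬¬p4 ∧ ¬p2)) ∧ ¬p4) ∨ ¬¬p3   — De Morgan
⇔ ((p4 ∨ (p4 ∧ ¬p2)) ∧ ¬p4) ∨ ¬¬p3   — double negation
⇔ ((p4 ∨ (p4 ∧ ¬p2)) ∧ ¬p4) ∨ p3   — double negation
⇔ (p4 ∨ p4 ∨ p3) ∧ (p4 ∨ ¬p2 ∨ p3) ∧ (¬p4 ∨ p3)   — distribute ∨ over ∧
⇔ (p4 ∨ p3) ∧ (¬p4 ∨ p3)   — simplify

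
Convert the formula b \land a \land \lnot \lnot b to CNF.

b \land a \land \lnot \lnot b
≡ b \land a \land b   [double negation]
≡ b \land a   [simplify]

b \land a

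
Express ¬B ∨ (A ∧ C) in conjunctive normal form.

¬B ∨ (A ∧ C)
≡ (¬B ∨ A) ∧ (¬B ∨ C)   [distribute ∨ over ∧]

(¬B ∨ A) ∧ (¬B ∨ C)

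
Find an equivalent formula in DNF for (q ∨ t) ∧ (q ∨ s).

(q ∨ t) ∧ (q ∨ s)
≡ (q ∧ q) ∨ (q ∧ s) ∨ (t ∧ q) ∨ (t ∧ s)
≡ q ∨ (t ∧ s)

q ∨ (t ∧ s)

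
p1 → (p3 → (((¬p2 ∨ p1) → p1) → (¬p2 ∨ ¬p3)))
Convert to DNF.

¬p1 ∨ ¬p3 ∨ ¬p2

p1 → (p3 → (((¬p2 ∨ p1) → p1) → (¬p2 ∨ ¬p3)))
= ¬p1 ∨ (p3 → (((¬p2 ∨ p1) → p1) → (¬p2 ∨ ¬p3)))   [eliminate →]
= ¬p1 ∨ ¬p3 ∨ (((¬p2 ∨ p1) → p1) → (¬p2 ∨ ¬p3))   [eliminate →]
= ¬p1 ∨ ¬p3 ∨ ¬((¬p2 ∨ p1) → p1) ∨ ¬p2 ∨ ¬p3   [eliminate →]
= ¬p1 ∨ ¬p3 ∨ ¬(¬(¬p2 ∨ p1) ∨ p1) ∨ ¬p2 ∨ ¬p3   [eliminate →]
= ¬p1 ∨ ¬p3 ∨ (¬¬(¬p2 ∨ p1) ∧ ¬p1) ∨ ¬p2 ∨ ¬p3   [De Morgan]
= ¬p1 ∨ ¬p3 ∨ ((¬p2 ∨ p1) ∧ ¬p1) ∨ ¬p2 ∨ ¬p3   [double negation]
= ¬p1 ∨ ¬p3 ∨ (¬p2 ∧ ¬p1) ∨ (p1 ∧ ¬p1) ∨ ¬p2 ∨ ¬p3   [distribute ∧ over ∨]
= ¬p1 ∨ ¬p3 ∨ ¬p2   [simplify]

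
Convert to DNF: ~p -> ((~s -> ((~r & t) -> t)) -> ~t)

~p -> ((~s -> ((~r & t) -> t)) -> ~t)
≡ ~~p | ((~s -> ((~r & t) -> t)) -> ~t)   [eliminate ->]
≡ ~~p | ~(~s -> ((~r & t) -> t)) | ~t   [eliminate ->]
≡ ~~p | ~(~~s | ((~r & t) -> t)) | ~t   [eliminate ->]
≡ ~~p | ~(~~s | ~(~r & t) | t) | ~t   [eliminate ->]
≡ p | ~(~~s | ~(~r & t) | t) | ~t   [double negation]
≡ p | (~~~s & ~~(~r & t) & ~t) | ~t   [De Morgan]
≡ p | (~s & ~~(~r & t) & ~t) | ~t   [double negation]
≡ p | (~s & ~r & t & ~t) | ~t   [double negation]
≡ p | ~t   [simplify]

p | ~t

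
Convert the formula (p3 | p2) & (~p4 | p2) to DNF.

(p3 | p2) & (~p4 | p2)
⇔ (p3 & ~p4) | (p3 & p2) | (p2 & ~p4) | (p2 & p2)   [distribute & over |]
⇔ (p3 & ~p4) | p2   [simplify]

(p3 & ~p4) | p2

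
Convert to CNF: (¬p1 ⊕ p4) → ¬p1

(¬p1 ⊕ p4) → ¬p1
= ¬(¬p1 ⊕ p4) ∨ ¬p1   — eliminate →
= ¬((¬p1 ∨ p4) ∧ ¬(¬p1 ∧ p4)) ∨ ¬p1   — expand ⊕
= ¬(¬p1 ∨ p4) ∨ ¬¬(¬p1 ∧ p4) ∨ ¬p1   — De Morgan
= (¬¬p1 ∧ ¬p4) ∨ ¬¬(¬p1 ∧ p4) ∨ ¬p1   — De Morgan
= (p1 ∧ ¬p4) ∨ ¬¬(¬p1 ∧ p4) ∨ ¬p1   — double negation
= (p1 ∧ ¬p4) ∨ (¬p1 ∧ p4) ∨ ¬p1   — double negation
= (p1 ∨ ¬p1 ∨ ¬p1) ∧ (p1 ∨ p4 ∨ ¬p1) ∧ (¬p4 ∨ ¬p1 ∨ ¬p1) ∧ (¬p4 ∨ p4 ∨ ¬p1)   — distribute ∨ over ∧
= ¬p4 ∨ ¬p1   — simplify

¬p4 ∨ ¬p1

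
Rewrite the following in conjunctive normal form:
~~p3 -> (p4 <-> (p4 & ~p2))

~p3 | ~p4 | ~p2

~~p3 -> (p4 <-> (p4 & ~p2))
⇔ ~~~p3 | (p4 <-> (p4 & ~p2))   (eliminate ->)
⇔ ~~~p3 | ((p4 -> (p4 & ~p2)) & ((p4 & ~p2) -> p4))   (eliminate <->)
⇔ ~~~p3 | ((~p4 | (p4 & ~p2)) & ((p4 & ~p2) -> p4))   (eliminate ->)
⇔ ~~~p3 | ((~p4 | (p4 & ~p2)) & (~(p4 & ~p2) | p4))   (eliminate ->)
⇔ ~p3 | ((~p4 | (p4 & ~p2)) & (~(p4 & ~p2) | p4))   (double negation)
⇔ ~p3 | ((~p4 | (p4 & ~p2)) & (~p4 | ~~p2 | p4))   (De Morgan)
⇔ ~p3 | ((~p4 | (p4 & ~p2)) & (~p4 | p2 | p4))   (double negation)
⇔ (~p3 | ~p4 | p4) & (~p3 | ~p4 | ~p2) & (~p3 | ~p4 | p2 | p4)   (distribute | over &)
⇔ ~p3 | ~p4 | ~p2   (simplify)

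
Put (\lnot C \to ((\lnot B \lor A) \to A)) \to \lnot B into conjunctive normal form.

(\lnot C \to ((\lnot B \lor A) \to A)) \to \lnot B
⇔ \lnot (\lnot C \to ((\lnot B \lor A) \to A)) \lor \lnot B   [eliminate \to]
⇔ \lnot (\lnot \lnot C \lor ((\lnot B \lor A) \to A)) \lor \lnot B   [eliminate \to]
⇔ \lnot (\lnot \lnot C \lor \lnot (\lnot B \lor A) \lor A) \lor \lnot B   [eliminate \to]
⇔ (\lnot \lnot \lnot C \land \lnot \lnot (\lnot B \lor A) \land \lnot A) \lor \lnot B   [De Morgan]
⇔ (\lnot C \land \lnot \lnot (\lnot B \lor A) \land \lnot A) \lor \lnot B   [double negation]
⇔ (\lnot C \land (\lnot B \lor A) \land \lnot A) \lor \lnot B   [double negation]
⇔ (\lnot C \lor \lnot B) \land (\lnot B \lor A \lor \lnot B) \land (\lnot A \lor \lnot B)   [distribute \lor over \land]
⇔ (\lnot C \lor \lnot B) \land (\lnot B \lor A) \land (\lnot A \lor \lnot B)   [simplify]

(\lnot C \lor \lnot B) \land (\lnot B \lor A) \land (\lnot A \lor \lnot B)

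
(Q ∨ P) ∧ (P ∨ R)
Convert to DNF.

Q ∧ R ∨ P

(Q ∨ P) ∧ (P ∨ R)
≡ Q ∧ P ∨ Q ∧ R ∨ P ∧ P ∨ P ∧ R   — distribute ∧ over ∨
≡ Q ∧ R ∨ P   — simplify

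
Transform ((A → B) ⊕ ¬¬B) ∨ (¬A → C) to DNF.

((A → B) ⊕ ¬¬B) ∨ (¬A → C)
≡ (A → B) ∧ ¬¬¬B ∨ ¬(A → B) ∧ ¬¬B ∨ (¬A → C)   [expand ⊕]
≡ (¬A ∨ B) ∧ ¬¬¬B ∨ ¬(A → B) ∧ ¬¬B ∨ (¬A → C)   [eliminate →]
≡ (¬A ∨ B) ∧ ¬¬¬B ∨ ¬(¬A ∨ B) ∧ ¬¬B ∨ (¬A → C)   [eliminate →]
≡ (¬A ∨ B) ∧ ¬¬¬B ∨ ¬(¬A ∨ B) ∧ ¬¬B ∨ ¬¬A ∨ C   [eliminate →]
≡ (¬A ∨ B) ∧ ¬B ∨ ¬(¬A ∨ B) ∧ ¬¬B ∨ ¬¬A ∨ C   [double negation]
≡ (¬A ∨ B) ∧ ¬B ∨ ¬¬A ∧ ¬B ∧ ¬¬B ∨ ¬¬A ∨ C   [De Morgan]
≡ (¬A ∨ B) ∧ ¬B ∨ A ∧ ¬B ∧ ¬¬B ∨ ¬¬A ∨ C   [double negation]
≡ (¬A ∨ B) ∧ ¬B ∨ A ∧ ¬B ∧ B ∨ ¬¬A ∨ C   [double negation]
≡ (¬A ∨ B) ∧ ¬B ∨ A ∧ ¬B ∧ B ∨ A ∨ C   [double negation]
≡ ¬A ∧ ¬B ∨ B ∧ ¬B ∨ A ∧ ¬B ∧ B ∨ A ∨ C   [distribute ∧ over ∨]
≡ ¬A ∧ ¬B ∨ A ∨ C   [simplify]

¬A ∧ ¬B ∨ A ∨ C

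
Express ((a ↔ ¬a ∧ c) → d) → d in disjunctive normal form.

((a ↔ ¬a ∧ c) → d) → d
≡ ¬((a ↔ ¬a ∧ c) → d) ∨ d   [eliminate →]
≡ ¬(¬(a ↔ ¬a ∧ c) ∨ d) ∨ d   [eliminate →]
≡ ¬(¬((a → ¬a ∧ c) ∧ (¬a ∧ c → a)) ∨ d) ∨ d   [eliminate ↔]
≡ ¬(¬((¬a ∨ ¬a ∧ c) ∧ (¬a ∧ c → a)) ∨ d) ∨ d   [eliminate →]
≡ ¬(¬((¬a ∨ ¬a ∧ c) ∧ (¬(¬a ∧ c) ∨ a)) ∨ d) ∨ d   [eliminate →]
≡ ¬¬((¬a ∨ ¬a ∧ c) ∧ (¬(¬a ∧ c) ∨ a)) ∧ ¬d ∨ d   [De Morgan]
≡ (¬a ∨ ¬a ∧ c) ∧ (¬(¬a ∧ c) ∨ a) ∧ ¬d ∨ d   [double negation]
≡ (¬a ∨ ¬a ∧ c) ∧ (¬¬a ∨ ¬c ∨ a) ∧ ¬d ∨ d   [De Morgan]
≡ (¬a ∨ ¬a ∧ c) ∧ (a ∨ ¬c ∨ a) ∧ ¬d ∨ d   [double negation]
≡ ¬a ∧ a ∧ ¬d ∨ ¬a ∧ ¬c ∧ ¬d ∨ ¬a ∧ a ∧ ¬d ∨ ¬a ∧ c ∧ a ∧ ¬d ∨ ¬a ∧ c ∧ ¬c ∧ ¬d ∨ ¬a ∧ c ∧ a ∧ ¬d ∨ d   [distribute ∧ over ∨]
≡ ¬a ∧ ¬c ∧ ¬d ∨ d   [simplify]

¬a ∧ ¬c ∧ ¬d ∨ d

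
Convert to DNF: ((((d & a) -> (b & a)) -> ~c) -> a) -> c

((((d & a) -> (b & a)) -> ~c) -> a) -> c
⇔ ~((((d & a) -> (b & a)) -> ~c) -> a) | c   [eliminate ->]
⇔ ~(~(((d & a) -> (b & a)) -> ~c) | a) | c   [eliminate ->]
⇔ ~(~(~((d & a) -> (b & a)) | ~c) | a) | c   [eliminate ->]
⇔ ~(~(~(~(d & a) | (b & a)) | ~c) | a) | c   [eliminate ->]
⇔ (~~(~(~(d & a) | (b & a)) | ~c) & ~a) | c   [De Morgan]
⇔ ((~(~(d & a) | (b & a)) | ~c) & ~a) | c   [double negation]
⇔ (((~~(d & a) & ~(b & a)) | ~c) & ~a) | c   [De Morgan]
⇔ (((d & a & ~(b & a)) | ~c) & ~a) | c   [double negation]
⇔ (((d & a & (~b | ~a)) | ~c) & ~a) | c   [De Morgan]
⇔ (d & a & ~b & ~a) | (d & a & ~a & ~a) | (~c & ~a) | c   [distribute & over |]
⇔ (~c & ~a) | c   [simplify]

(~c & ~a) | c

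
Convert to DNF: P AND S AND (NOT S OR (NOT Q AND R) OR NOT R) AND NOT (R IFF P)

P AND S AND NOT R

P AND S AND (NOT S OR (NOT Q AND R) OR NOT R) AND NOT (R IFF P)
≡ P AND S AND (NOT S OR (NOT Q AND R) OR NOT R) AND NOT ((R IMPLIES P) AND (P IMPLIES R))   [eliminate IFF]
≡ P AND S AND (NOT S OR (NOT Q AND R) OR NOT R) AND NOT ((NOT R OR P) AND (P IMPLIES R))   [eliminate IMPLIES]
≡ P AND S AND (NOT S OR (NOT Q AND R) OR NOT R) AND NOT ((NOT R OR P) AND (NOT P OR R))   [eliminate IMPLIES]
≡ P AND S AND (NOT S OR (NOT Q AND R) OR NOT R) AND (NOT (NOT R OR P) OR NOT (NOT P OR R))   [De Morgan]
≡ P AND S AND (NOT S OR (NOT Q AND R) OR NOT R) AND ((NOT NOT R AND NOT P) OR NOT (NOT P OR R))   [De Morgan]
≡ P AND S AND (NOT S OR (NOT Q AND R) OR NOT R) AND ((R AND NOT P) OR NOT (NOT P OR R))   [double negation]
≡ P AND S AND (NOT S OR (NOT Q AND R) OR NOT R) AND ((R AND NOT P) OR (NOT NOT P AND NOT R))   [De Morgan]
≡ P AND S AND (NOT S OR (NOT Q AND R) OR NOT R) AND ((R AND NOT P) OR (P AND NOT R))   [double negation]
≡ (P AND S AND NOT S AND R AND NOT P) OR (P AND S AND NOT S AND P AND NOT R) OR (P AND S AND NOT Q AND R AND R AND NOT P) OR (P AND S AND NOT Q AND R AND P AND NOT R) OR (P AND S AND NOT R AND R AND NOT P) OR (P AND S AND NOT R AND P AND NOT R)   [distribute AND over OR]
≡ P AND S AND NOT R   [simplify]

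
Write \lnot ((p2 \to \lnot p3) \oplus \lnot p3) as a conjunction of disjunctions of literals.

\lnot ((p2 \to \lnot p3) \oplus \lnot p3)
⇔ \lnot (((p2 \to \lnot p3) \lor \lnot p3) \land \lnot ((p2 \to \lnot p3) \land \lnot p3))   [expand \oplus]
⇔ \lnot ((\lnot p2 \lor \lnot p3 \lor \lnot p3) \land \lnot ((p2 \to \lnot p3) \land \lnot p3))   [eliminate \to]
⇔ \lnot ((\lnot p2 \lor \lnot p3 \lor \lnot p3) \land \lnot ((\lnot p2 \lor \lnot p3) \land \lnot p3))   [eliminate \to]
⇔ \lnot (\lnot p2 \lor \lnot p3 \lor \lnot p3) \lor \lnot \lnot ((\lnot p2 \lor \lnot p3) \land \lnot p3)   [De Morgan]
⇔ \lnot \lnot p2 \land \lnot \lnot p3 \land \lnot \lnot p3 \lor \lnot \lnot ((\lnot p2 \lor \lnot p3) \land \lnot p3)   [De Morgan]
⇔ p2 \land \lnot \lnot p3 \land \lnot \lnot p3 \lor \lnot \lnot ((\lnot p2 \lor \lnot p3) \land \lnot p3)   [double negation]
⇔ p2 \land p3 \land \lnot \lnot p3 \lor \lnot \lnot ((\lnot p2 \lor \lnot p3) \land \lnot p3)   [double negation]
⇔ p2 \land p3 \land p3 \lor \lnot \lnot ((\lnot p2 \lor \lnot p3) \land \lnot p3)   [double negation]
⇔ p2 \land p3 \land p3 \lor (\lnot p2 \lor \lnot p3) \land \lnot p3   [double negation]
⇔ (p2 \lor \lnot p2 \lor \lnot p3) \land (p2 \lor \lnot p3) \land (p3 \lor \lnot p2 \lor \lnot p3) \land (p3 \lor \lnot p3) \land (p3 \lor \lnot p2 \lor \lnot p3) \land (p3 \lor \lnot p3)   [distribute \lor over \land]
⇔ p2 \lor \lnot p3   [simplify]

p2 \lor \lnot p3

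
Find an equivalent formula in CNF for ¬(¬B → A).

¬B ∧ ¬A

¬(¬B → A)
= ¬(¬¬B ∨ A)   [eliminate →]
= ¬¬¬B ∧ ¬A   [De Morgan]
= ¬B ∧ ¬A   [double negation]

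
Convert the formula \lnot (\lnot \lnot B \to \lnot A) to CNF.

\lnot (\lnot \lnot B \to \lnot A)
= \lnot (\lnot \lnot \lnot B \lor \lnot A)   [eliminate \to]
= \lnot \lnot \lnot \lnot B \land \lnot \lnot A   [De Morgan]
= \lnot \lnot B \land \lnot \lnot A   [double negation]
= B \land \lnot \lnot A   [double negation]
= B \land A   [double negation]

B \land A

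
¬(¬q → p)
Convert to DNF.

¬(¬q → p)
≡ ¬(¬¬q ∨ p)   (eliminate →)
≡ ¬¬¬q ∧ ¬p   (De Morgan)
≡ ¬q ∧ ¬p   (double negation)

¬q ∧ ¬p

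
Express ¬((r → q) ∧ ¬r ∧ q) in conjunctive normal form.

¬((r → q) ∧ ¬r ∧ q)
≡ ¬((¬r ∨ q) ∧ ¬r ∧ q)   [eliminate →]
≡ ¬(¬r ∨ q) ∨ ¬¬r ∨ ¬q   [De Morgan]
≡ (¬¬r ∧ ¬q) ∨ ¬¬r ∨ ¬q   [De Morgan]
≡ (r ∧ ¬q) ∨ ¬¬r ∨ ¬q   [double negation]
≡ (r ∧ ¬q) ∨ r ∨ ¬q   [double negation]
≡ (r ∨ r ∨ ¬q) ∧ (¬q ∨ r ∨ ¬q)   [distribute ∨ over ∧]
≡ r ∨ ¬q   [simplify]

r ∨ ¬q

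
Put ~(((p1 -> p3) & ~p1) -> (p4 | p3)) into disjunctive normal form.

~(((p1 -> p3) & ~p1) -> (p4 | p3))
≡ ~(~((p1 -> p3) & ~p1) | p4 | p3)   (eliminate ->)
≡ ~(~((~p1 | p3) & ~p1) | p4 | p3)   (eliminate ->)
≡ ~~((~p1 | p3) & ~p1) & ~p4 & ~p3   (De Morgan)
≡ (~p1 | p3) & ~p1 & ~p4 & ~p3   (double negation)
≡ (~p1 & ~p1 & ~p4 & ~p3) | (p3 & ~p1 & ~p4 & ~p3)   (distribute & over |)
≡ ~p1 & ~p4 & ~p3   (simplify)

~p1 & ~p4 & ~p3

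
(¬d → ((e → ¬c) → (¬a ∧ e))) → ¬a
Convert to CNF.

(¬d → ((e → ¬c) → (¬a ∧ e))) → ¬a
⇔ ¬(¬d → ((e → ¬c) → (¬a ∧ e))) ∨ ¬a   (eliminate →)
⇔ ¬(¬¬d ∨ ((e → ¬c) → (¬a ∧ e))) ∨ ¬a   (eliminate →)
⇔ ¬(¬¬d ∨ ¬(e → ¬c) ∨ (¬a ∧ e)) ∨ ¬a   (eliminate →)
⇔ ¬(¬¬d ∨ ¬(¬e ∨ ¬c) ∨ (¬a ∧ e)) ∨ ¬a   (eliminate →)
⇔ (¬¬¬d ∧ ¬¬(¬e ∨ ¬c) ∧ ¬(¬a ∧ e)) ∨ ¬a   (De Morgan)
⇔ (¬d ∧ ¬¬(¬e ∨ ¬c) ∧ ¬(¬a ∧ e)) ∨ ¬a   (double negation)
⇔ (¬d ∧ (¬e ∨ ¬c) ∧ ¬(¬a ∧ e)) ∨ ¬a   (double negation)
⇔ (¬d ∧ (¬e ∨ ¬c) ∧ (¬¬a ∨ ¬e)) ∨ ¬a   (De Morgan)
⇔ (¬d ∧ (¬e ∨ ¬c) ∧ (a ∨ ¬e)) ∨ ¬a   (double negation)
⇔ (¬d ∨ ¬a) ∧ (¬e ∨ ¬c ∨ ¬a) ∧ (a ∨ ¬e ∨ ¬a)   (distribute ∨ over ∧)
⇔ (¬d ∨ ¬a) ∧ (¬e ∨ ¬c ∨ ¬a)   (simplify)

(¬d ∨ ¬a) ∧ (¬e ∨ ¬c ∨ ¬a)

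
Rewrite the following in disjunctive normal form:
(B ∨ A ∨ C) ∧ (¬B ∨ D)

(B ∨ A ∨ C) ∧ (¬B ∨ D)
≡ (B ∧ ¬B) ∨ (B ∧ D) ∨ (A ∧ ¬B) ∨ (A ∧ D) ∨ (C ∧ ¬B) ∨ (C ∧ D)   [distribute ∧ over ∨]
≡ (B ∧ D) ∨ (A ∧ ¬B) ∨ (A ∧ D) ∨ (C ∧ ¬B) ∨ (C ∧ D)   [simplify]

(B ∧ D) ∨ (A ∧ ¬B) ∨ (A ∧ D) ∨ (C ∧ ¬B) ∨ (C ∧ D)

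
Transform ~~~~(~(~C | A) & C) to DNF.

C & ~A

~~~~(~(~C | A) & C)
≡ ~~(~(~C | A) & C)   (double negation)
≡ ~(~C | A) & C   (double negation)
≡ ~~C & ~A & C   (De Morgan)
≡ C & ~A & C   (double negation)
≡ C & ~A   (simplify)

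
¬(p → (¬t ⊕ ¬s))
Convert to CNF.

p ∧ (t ∨ ¬s) ∧ (s ∨ ¬t)

¬(p → (¬t ⊕ ¬s))
≡ ¬(¬p ∨ (¬t ⊕ ¬s))   — eliminate →
≡ ¬(¬p ∨ ((¬t ∨ ¬s) ∧ ¬(¬t ∧ ¬s)))   — expand ⊕
≡ ¬¬p ∧ ¬((¬t ∨ ¬s) ∧ ¬(¬t ∧ ¬s))   — De Morgan
≡ p ∧ ¬((¬t ∨ ¬s) ∧ ¬(¬t ∧ ¬s))   — double negation
≡ p ∧ (¬(¬t ∨ ¬s) ∨ ¬¬(¬t ∧ ¬s))   — De Morgan
≡ p ∧ ((¬¬t ∧ ¬¬s) ∨ ¬¬(¬t ∧ ¬s))   — De Morgan
≡ p ∧ ((t ∧ ¬¬s) ∨ ¬¬(¬t ∧ ¬s))   — double negation
≡ p ∧ ((t ∧ s) ∨ ¬¬(¬t ∧ ¬s))   — double negation
≡ p ∧ ((t ∧ s) ∨ (¬t ∧ ¬s))   — double negation
≡ p ∧ (t ∨ ¬t) ∧ (t ∨ ¬s) ∧ (s ∨ ¬t) ∧ (s ∨ ¬s)   — distribute ∨ over ∧
≡ p ∧ (t ∨ ¬s) ∧ (s ∨ ¬t)   — simplify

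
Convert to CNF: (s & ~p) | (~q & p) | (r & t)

(s & ~p) | (~q & p) | (r & t)
⇔ (s | ~q | r) & (s | ~q | t) & (s | p | r) & (s | p | t) & (~p | ~q | r) & (~p | ~q | t) & (~p | p | r) & (~p | p | t)   — distribute | over &
⇔ (s | ~q | r) & (s | ~q | t) & (s | p | r) & (s | p | t) & (~p | ~q | r) & (~p | ~q | t)   — simplify

(s | ~q | r) & (s | ~q | t) & (s | p | r) & (s | p | t) & (~p | ~q | r) & (~p | ~q | t)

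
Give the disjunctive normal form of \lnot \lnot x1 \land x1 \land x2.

x1 \land x2

\lnot \lnot x1 \land x1 \land x2
≡ x1 \land x1 \land x2   [double negation]
≡ x1 \land x2   [simplify]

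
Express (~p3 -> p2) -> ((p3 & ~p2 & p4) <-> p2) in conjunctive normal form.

(~p3 | p2 | ~p4) & ~p2

(~p3 -> p2) -> ((p3 & ~p2 & p4) <-> p2)
≡ ~(~p3 -> p2) | ((p3 & ~p2 & p4) <-> p2)   [eliminate ->]
≡ ~(~~p3 | p2) | ((p3 & ~p2 & p4) <-> p2)   [eliminate ->]
≡ ~(~~p3 | p2) | (((p3 & ~p2 & p4) -> p2) & (p2 -> (p3 & ~p2 & p4)))   [eliminate <->]
≡ ~(~~p3 | p2) | ((~(p3 & ~p2 & p4) | p2) & (p2 -> (p3 & ~p2 & p4)))   [eliminate ->]
≡ ~(~~p3 | p2) | ((~(p3 & ~p2 & p4) | p2) & (~p2 | (p3 & ~p2 & p4)))   [eliminate ->]
≡ (~~~p3 & ~p2) | ((~(p3 & ~p2 & p4) | p2) & (~p2 | (p3 & ~p2 & p4)))   [De Morgan]
≡ (~p3 & ~p2) | ((~(p3 & ~p2 & p4) | p2) & (~p2 | (p3 & ~p2 & p4)))   [double negation]
≡ (~p3 & ~p2) | ((~p3 | ~~p2 | ~p4 | p2) & (~p2 | (p3 & ~p2 & p4)))   [De Morgan]
≡ (~p3 & ~p2) | ((~p3 | p2 | ~p4 | p2) & (~p2 | (p3 & ~p2 & p4)))   [double negation]
≡ (~p3 | ~p3 | p2 | ~p4 | p2) & (~p3 | ~p2 | p3) & (~p3 | ~p2 | ~p2) & (~p3 | ~p2 | p4) & (~p2 | ~p3 | p2 | ~p4 | p2) & (~p2 | ~p2 | p3) & (~p2 | ~p2 | ~p2) & (~p2 | ~p2 | p4)   [distribute | over &]
≡ (~p3 | p2 | ~p4) & ~p2   [simplify]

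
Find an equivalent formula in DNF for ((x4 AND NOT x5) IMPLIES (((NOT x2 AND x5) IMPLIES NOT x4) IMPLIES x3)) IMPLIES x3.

((x4 AND NOT x5) IMPLIES (((NOT x2 AND x5) IMPLIES NOT x4) IMPLIES x3)) IMPLIES x3
≡ NOT ((x4 AND NOT x5) IMPLIES (((NOT x2 AND x5) IMPLIES NOT x4) IMPLIES x3)) OR x3   [eliminate IMPLIES]
≡ NOT (NOT (x4 AND NOT x5) OR (((NOT x2 AND x5) IMPLIES NOT x4) IMPLIES x3)) OR x3   [eliminate IMPLIES]
≡ NOT (NOT (x4 AND NOT x5) OR NOT ((NOT x2 AND x5) IMPLIES NOT x4) OR x3) OR x3   [eliminate IMPLIES]
≡ NOT (NOT (x4 AND NOT x5) OR NOT (NOT (NOT x2 AND x5) OR NOT x4) OR x3) OR x3   [eliminate IMPLIES]
≡ (NOT NOT (x4 AND NOT x5) AND NOT NOT (NOT (NOT x2 AND x5) OR NOT x4) AND NOT x3) OR x3   [De Morgan]
≡ (x4 AND NOT x5 AND NOT NOT (NOT (NOT x2 AND x5) OR NOT x4) AND NOT x3) OR x3   [double negation]
≡ (x4 AND NOT x5 AND (NOT (NOT x2 AND x5) OR NOT x4) AND NOT x3) OR x3   [double negation]
≡ (x4 AND NOT x5 AND (NOT NOT x2 OR NOT x5 OR NOT x4) AND NOT x3) OR x3   [De Morgan]
≡ (x4 AND NOT x5 AND (x2 OR NOT x5 OR NOT x4) AND NOT x3) OR x3   [double negation]
≡ (x4 AND NOT x5 AND x2 AND NOT x3) OR (x4 AND NOT x5 AND NOT x5 AND NOT x3) OR (x4 AND NOT x5 AND NOT x4 AND NOT x3) OR x3   [distribute AND over OR]
≡ (x4 AND NOT x5 AND NOT x3) OR x3   [simplify]

(x4 AND NOT x5 AND NOT x3) OR x3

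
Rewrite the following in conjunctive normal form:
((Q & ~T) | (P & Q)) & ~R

((Q & ~T) | (P & Q)) & ~R
≡ (Q | P) & (Q | Q) & (~T | P) & (~T | Q) & ~R   [distribute | over &]
≡ Q & (~T | P) & ~R   [simplify]

Q & (~T | P) & ~R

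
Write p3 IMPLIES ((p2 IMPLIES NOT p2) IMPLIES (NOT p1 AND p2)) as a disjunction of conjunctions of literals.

p3 IMPLIES ((p2 IMPLIES NOT p2) IMPLIES (NOT p1 AND p2))
= NOT p3 OR ((p2 IMPLIES NOT p2) IMPLIES (NOT p1 AND p2))   [eliminate IMPLIES]
= NOT p3 OR NOT (p2 IMPLIES NOT p2) OR (NOT p1 AND p2)   [eliminate IMPLIES]
= NOT p3 OR NOT (NOT p2 OR NOT p2) OR (NOT p1 AND p2)   [eliminate IMPLIES]
= NOT p3 OR (NOT NOT p2 AND NOT NOT p2) OR (NOT p1 AND p2)   [De Morgan]
= NOT p3 OR (p2 AND NOT NOT p2) OR (NOT p1 AND p2)   [double negation]
= NOT p3 OR (p2 AND p2) OR (NOT p1 AND p2)   [double negation]
= NOT p3 OR p2   [simplify]

NOT p3 OR p2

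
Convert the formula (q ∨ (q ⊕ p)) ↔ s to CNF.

(¬q ∨ s) ∧ (¬p ∨ q ∨ s) ∧ (¬s ∨ q ∨ p)

(q ∨ (q ⊕ p)) ↔ s
= ((q ∨ (q ⊕ p)) → s) ∧ (s → (q ∨ (q ⊕ p)))   (eliminate ↔)
= (¬(q ∨ (q ⊕ p)) ∨ s) ∧ (s → (q ∨ (q ⊕ p)))   (eliminate →)
= (¬(q ∨ ((q ∨ p) ∧ ¬(q ∧ p))) ∨ s) ∧ (s → (q ∨ (q ⊕ p)))   (expand ⊕)
= (¬(q ∨ ((q ∨ p) ∧ ¬(q ∧ p))) ∨ s) ∧ (¬s ∨ q ∨ (q ⊕ p))   (eliminate →)
= (¬(q ∨ ((q ∨ p) ∧ ¬(q ∧ p))) ∨ s) ∧ (¬s ∨ q ∨ ((q ∨ p) ∧ ¬(q ∧ p)))   (expand ⊕)
= ((¬q ∧ ¬((q ∨ p) ∧ ¬(q ∧ p))) ∨ s) ∧ (¬s ∨ q ∨ ((q ∨ p) ∧ ¬(q ∧ p)))   (De Morgan)
= ((¬q ∧ (¬(q ∨ p) ∨ ¬¬(q ∧ p))) ∨ s) ∧ (¬s ∨ q ∨ ((q ∨ p) ∧ ¬(q ∧ p)))   (De Morgan)
= ((¬q ∧ ((¬q ∧ ¬p) ∨ ¬¬(q ∧ p))) ∨ s) ∧ (¬s ∨ q ∨ ((q ∨ p) ∧ ¬(q ∧ p)))   (De Morgan)
= ((¬q ∧ ((¬q ∧ ¬p) ∨ (q ∧ p))) ∨ s) ∧ (¬s ∨ q ∨ ((q ∨ p) ∧ ¬(q ∧ p)))   (double negation)
= ((¬q ∧ ((¬q ∧ ¬p) ∨ (q ∧ p))) ∨ s) ∧ (¬s ∨ q ∨ ((q ∨ p) ∧ (¬q ∨ ¬p)))   (De Morgan)
= (¬q ∨ s) ∧ (¬q ∨ q ∨ s) ∧ (¬q ∨ p ∨ s) ∧ (¬p ∨ q ∨ s) ∧ (¬p ∨ p ∨ s) ∧ (¬s ∨ q ∨ q ∨ p) ∧ (¬s ∨ q ∨ ¬q ∨ ¬p)   (distribute ∨ over ∧)
= (¬q ∨ s) ∧ (¬p ∨ q ∨ s) ∧ (¬s ∨ q ∨ p)   (simplify)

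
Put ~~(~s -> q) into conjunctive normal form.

s | q

~~(~s -> q)
= ~~(~~s | q)
= ~~s | q
= s | q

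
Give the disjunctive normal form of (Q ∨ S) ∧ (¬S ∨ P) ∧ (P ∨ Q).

(Q ∧ ¬S) ∨ (Q ∧ P) ∨ (S ∧ P)

(Q ∨ S) ∧ (¬S ∨ P) ∧ (P ∨ Q)
≡ (Q ∧ ¬S ∧ P) ∨ (Q ∧ ¬S ∧ Q) ∨ (Q ∧ P ∧ P) ∨ (Q ∧ P ∧ Q) ∨ (S ∧ ¬S ∧ P) ∨ (S ∧ ¬S ∧ Q) ∨ (S ∧ P ∧ P) ∨ (S ∧ P ∧ Q)   (distribute ∧ over ∨)
≡ (Q ∧ ¬S) ∨ (Q ∧ P) ∨ (S ∧ P)   (simplify)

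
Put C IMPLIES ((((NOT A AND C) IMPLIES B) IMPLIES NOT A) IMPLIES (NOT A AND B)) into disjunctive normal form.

NOT C OR A OR (NOT A AND B)

C IMPLIES ((((NOT A AND C) IMPLIES B) IMPLIES NOT A) IMPLIES (NOT A AND B))
≡ NOT C OR ((((NOT A AND C) IMPLIES B) IMPLIES NOT A) IMPLIES (NOT A AND B))   (eliminate IMPLIES)
≡ NOT C OR NOT (((NOT A AND C) IMPLIES B) IMPLIES NOT A) OR (NOT A AND B)   (eliminate IMPLIES)
≡ NOT C OR NOT (NOT ((NOT A AND C) IMPLIES B) OR NOT A) OR (NOT A AND B)   (eliminate IMPLIES)
≡ NOT C OR NOT (NOT (NOT (NOT A AND C) OR B) OR NOT A) OR (NOT A AND B)   (eliminate IMPLIES)
≡ NOT C OR (NOT NOT (NOT (NOT A AND C) OR B) AND NOT NOT A) OR (NOT A AND B)   (De Morgan)
≡ NOT C OR ((NOT (NOT A AND C) OR B) AND NOT NOT A) OR (NOT A AND B)   (double negation)
≡ NOT C OR ((NOT NOT A OR NOT C OR B) AND NOT NOT A) OR (NOT A AND B)   (De Morgan)
≡ NOT C OR ((A OR NOT C OR B) AND NOT NOT A) OR (NOT A AND B)   (double negation)
≡ NOT C OR ((A OR NOT C OR B) AND A) OR (NOT A AND B)   (double negation)
≡ NOT C OR (A AND A) OR (NOT C AND A) OR (B AND A) OR (NOT A AND B)   (distribute AND over OR)
≡ NOT C OR A OR (NOT A AND B)   (simplify)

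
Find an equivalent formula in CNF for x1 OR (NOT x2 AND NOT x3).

(x1 OR NOT x2) AND (x1 OR NOT x3)

x1 OR (NOT x2 AND NOT x3)
= (x1 OR NOT x2) AND (x1 OR NOT x3)   [distribute OR over AND]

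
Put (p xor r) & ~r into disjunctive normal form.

p & ~r

(p xor r) & ~r
≡ ((p & ~r) | (~p & r)) & ~r   — expand xor
≡ (p & ~r & ~r) | (~p & r & ~r)   — distribute & over |
≡ p & ~r   — simplify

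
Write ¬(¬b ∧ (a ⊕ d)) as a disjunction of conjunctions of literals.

¬(¬b ∧ (a ⊕ d))
≡ ¬(¬b ∧ ((a ∧ ¬d) ∨ (¬a ∧ d)))   [expand ⊕]
≡ ¬¬b ∨ ¬((a ∧ ¬d) ∨ (¬a ∧ d))   [De Morgan]
≡ b ∨ ¬((a ∧ ¬d) ∨ (¬a ∧ d))   [double negation]
≡ b ∨ (¬(a ∧ ¬d) ∧ ¬(¬a ∧ d))   [De Morgan]
≡ b ∨ ((¬a ∨ ¬¬d) ∧ ¬(¬a ∧ d))   [De Morgan]
≡ b ∨ ((¬a ∨ d) ∧ ¬(¬a ∧ d))   [double negation]
≡ b ∨ ((¬a ∨ d) ∧ (¬¬a ∨ ¬d))   [De Morgan]
≡ b ∨ ((¬a ∨ d) ∧ (a ∨ ¬d))   [double negation]
≡ b ∨ (¬a ∧ a) ∨ (¬a ∧ ¬d) ∨ (d ∧ a) ∨ (d ∧ ¬d)   [distribute ∧ over ∨]
≡ b ∨ (¬a ∧ ¬d) ∨ (d ∧ a)   [simplify]

b ∨ (¬a ∧ ¬d) ∨ (d ∧ a)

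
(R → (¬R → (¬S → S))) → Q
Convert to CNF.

(R ∨ Q) ∧ (¬R ∨ Q) ∧ (¬S ∨ Q)

(R → (¬R → (¬S → S))) → Q
= ¬(R → (¬R → (¬S → S))) ∨ Q   — eliminate →
= ¬(¬R ∨ (¬R → (¬S → S))) ∨ Q   — eliminate →
= ¬(¬R ∨ ¬¬R ∨ (¬S → S)) ∨ Q   — eliminate →
= ¬(¬R ∨ ¬¬R ∨ ¬¬S ∨ S) ∨ Q   — eliminate →
= ¬¬R ∧ ¬¬¬R ∧ ¬¬¬S ∧ ¬S ∨ Q   — De Morgan
= R ∧ ¬¬¬R ∧ ¬¬¬S ∧ ¬S ∨ Q   — double negation
= R ∧ ¬R ∧ ¬¬¬S ∧ ¬S ∨ Q   — double negation
= R ∧ ¬R ∧ ¬S ∧ ¬S ∨ Q   — double negation
= (R ∨ Q) ∧ (¬R ∨ Q) ∧ (¬S ∨ Q) ∧ (¬S ∨ Q)   — distribute ∨ over ∧
= (R ∨ Q) ∧ (¬R ∨ Q) ∧ (¬S ∨ Q)   — simplify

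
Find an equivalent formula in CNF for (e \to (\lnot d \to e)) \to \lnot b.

(e \lor \lnot b) \land (\lnot d \lor \lnot b) \land (\lnot e \lor \lnot b)

(e \to (\lnot d \to e)) \to \lnot b
≡ \lnot (e \to (\lnot d \to e)) \lor \lnot b   (eliminate \to)
≡ \lnot (\lnot e \lor (\lnot d \to e)) \lor \lnot b   (eliminate \to)
≡ \lnot (\lnot e \lor \lnot \lnot d \lor e) \lor \lnot b   (eliminate \to)
≡ (\lnot \lnot e \land \lnot \lnot \lnot d \land \lnot e) \lor \lnot b   (De Morgan)
≡ (e \land \lnot \lnot \lnot d \land \lnot e) \lor \lnot b   (double negation)
≡ (e \land \lnot d \land \lnot e) \lor \lnot b   (double negation)
≡ (e \lor \lnot b) \land (\lnot d \lor \lnot b) \land (\lnot e \lor \lnot b)   (distribute \lor over \land)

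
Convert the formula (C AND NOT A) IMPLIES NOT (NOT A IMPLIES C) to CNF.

(C AND NOT A) IMPLIES NOT (NOT A IMPLIES C)
= NOT (C AND NOT A) OR NOT (NOT A IMPLIES C)   (eliminate IMPLIES)
= NOT (C AND NOT A) OR NOT (NOT NOT A OR C)   (eliminate IMPLIES)
= NOT C OR NOT NOT A OR NOT (NOT NOT A OR C)   (De Morgan)
= NOT C OR A OR NOT (NOT NOT A OR C)   (double negation)
= NOT C OR A OR (NOT NOT NOT A AND NOT C)   (De Morgan)
= NOT C OR A OR (NOT A AND NOT C)   (double negation)
= (NOT C OR A OR NOT A) AND (NOT C OR A OR NOT C)   (distribute OR over AND)
= NOT C OR A   (simplify)

NOT C OR A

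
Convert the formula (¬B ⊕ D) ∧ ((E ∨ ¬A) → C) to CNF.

(¬B ⊕ D) ∧ ((E ∨ ¬A) → C)
≡ (¬B ∨ D) ∧ ¬(¬B ∧ D) ∧ ((E ∨ ¬A) → C)   [expand ⊕]
≡ (¬B ∨ D) ∧ ¬(¬B ∧ D) ∧ (¬(E ∨ ¬A) ∨ C)   [eliminate →]
≡ (¬B ∨ D) ∧ (¬¬B ∨ ¬D) ∧ (¬(E ∨ ¬A) ∨ C)   [De Morgan]
≡ (¬B ∨ D) ∧ (B ∨ ¬D) ∧ (¬(E ∨ ¬A) ∨ C)   [double negation]
≡ (¬B ∨ D) ∧ (B ∨ ¬D) ∧ ((¬E ∧ ¬¬A) ∨ C)   [De Morgan]
≡ (¬B ∨ D) ∧ (B ∨ ¬D) ∧ ((¬E ∧ A) ∨ C)   [double negation]
≡ (¬B ∨ D) ∧ (B ∨ ¬D) ∧ (¬E ∨ C) ∧ (A ∨ C)   [distribute ∨ over ∧]

(¬B ∨ D) ∧ (B ∨ ¬D) ∧ (¬E ∨ C) ∧ (A ∨ C)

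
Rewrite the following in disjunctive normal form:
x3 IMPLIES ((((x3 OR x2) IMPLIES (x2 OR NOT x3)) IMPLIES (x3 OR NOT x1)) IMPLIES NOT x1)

NOT x3 OR NOT x1

x3 IMPLIES ((((x3 OR x2) IMPLIES (x2 OR NOT x3)) IMPLIES (x3 OR NOT x1)) IMPLIES NOT x1)
≡ NOT x3 OR ((((x3 OR x2) IMPLIES (x2 OR NOT x3)) IMPLIES (x3 OR NOT x1)) IMPLIES NOT x1)   (eliminate IMPLIES)
≡ NOT x3 OR NOT (((x3 OR x2) IMPLIES (x2 OR NOT x3)) IMPLIES (x3 OR NOT x1)) OR NOT x1   (eliminate IMPLIES)
≡ NOT x3 OR NOT (NOT ((x3 OR x2) IMPLIES (x2 OR NOT x3)) OR x3 OR NOT x1) OR NOT x1   (eliminate IMPLIES)
≡ NOT x3 OR NOT (NOT (NOT (x3 OR x2) OR x2 OR NOT x3) OR x3 OR NOT x1) OR NOT x1   (eliminate IMPLIES)
≡ NOT x3 OR (NOT NOT (NOT (x3 OR x2) OR x2 OR NOT x3) AND NOT x3 AND NOT NOT x1) OR NOT x1   (De Morgan)
≡ NOT x3 OR ((NOT (x3 OR x2) OR x2 OR NOT x3) AND NOT x3 AND NOT NOT x1) OR NOT x1   (double negation)
≡ NOT x3 OR (((NOT x3 AND NOT x2) OR x2 OR NOT x3) AND NOT x3 AND NOT NOT x1) OR NOT x1   (De Morgan)
≡ NOT x3 OR (((NOT x3 AND NOT x2) OR x2 OR NOT x3) AND NOT x3 AND x1) OR NOT x1   (double negation)
≡ NOT x3 OR (NOT x3 AND NOT x2 AND NOT x3 AND x1) OR (x2 AND NOT x3 AND x1) OR (NOT x3 AND NOT x3 AND x1) OR NOT x1   (distribute AND over OR)
≡ NOT x3 OR NOT x1   (simplify)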